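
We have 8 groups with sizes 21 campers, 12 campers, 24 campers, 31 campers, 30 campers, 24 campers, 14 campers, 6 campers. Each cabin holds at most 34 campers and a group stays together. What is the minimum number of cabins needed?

6

Total = 31 + 30 + 24 + 24 + 21 + 14 + 12 + 6 = 162 campers.
Lower bound: ⌈162/34⌉ = 5 cabins.
A packing using 6 cabins:
  cabin 1: 31 = 31
  cabin 2: 30 = 30
  cabin 3: 24 + 6 = 30
  cabin 4: 24 = 24
  cabin 5: 21 + 12 = 33
  cabin 6: 14 = 14
No arrangement into 5 cabins stays within capacity, so 6 is optimal.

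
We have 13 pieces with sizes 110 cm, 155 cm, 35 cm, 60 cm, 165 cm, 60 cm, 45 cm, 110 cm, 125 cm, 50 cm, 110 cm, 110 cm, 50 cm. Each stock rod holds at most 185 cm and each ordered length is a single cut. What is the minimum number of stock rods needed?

Total = 165 + 155 + 125 + 110 + 110 + 110 + 110 + 60 + 60 + 50 + 50 + 45 + 35 = 1185 cm.
Lower bound: ⌈1185/185⌉ = 7 stock rods.
A packing using 8 stock rods:
  stock rod 1: 165 = 165
  stock rod 2: 155 = 155
  stock rod 3: 125 + 60 = 185
  stock rod 4: 110 + 60 = 170
  stock rod 5: 110 + 50 = 160
  stock rod 6: 110 + 50 = 160
  stock rod 7: 110 + 45 = 155
  stock rod 8: 35 = 35
No arrangement into 7 stock rods stays within capacity, so 8 is optimal.

8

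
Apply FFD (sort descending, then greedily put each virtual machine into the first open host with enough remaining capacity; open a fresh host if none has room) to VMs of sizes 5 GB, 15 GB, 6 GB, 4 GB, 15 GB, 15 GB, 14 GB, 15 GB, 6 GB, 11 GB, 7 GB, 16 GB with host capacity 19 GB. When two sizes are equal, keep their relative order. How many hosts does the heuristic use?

Sorted descending: 16, 15, 15, 15, 15, 14, 11, 7, 6, 6, 5, 4.
  16 → host 1 (new)  [load 16/19]
  15 → host 2 (new)  [load 15/19]
  15 → host 3 (new)  [load 15/19]
  15 → host 4 (new)  [load 15/19]
  15 → host 5 (new)  [load 15/19]
  14 → host 6 (new)  [load 14/19]
  11 → host 7 (new)  [load 11/19]
  7 → host 7  [load 18/19]
  6 → host 8 (new)  [load 6/19]
  6 → host 8  [load 12/19]
  5 → host 6  [load 19/19]
  4 → host 2  [load 19/19]
8 hosts opened.

8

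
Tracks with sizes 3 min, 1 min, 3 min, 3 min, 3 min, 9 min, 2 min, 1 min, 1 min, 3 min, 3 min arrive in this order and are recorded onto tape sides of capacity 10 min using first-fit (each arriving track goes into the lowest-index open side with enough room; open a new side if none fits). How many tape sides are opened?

  3 → side 1 (new)  [load 3/10]
  1 → side 1  [load 4/10]
  3 → side 1  [load 7/10]
  3 → side 1  [load 10/10]
  3 → side 2 (new)  [load 3/10]
  9 → side 3 (new)  [load 9/10]
  2 → side 2  [load 5/10]
  1 → side 2  [load 6/10]
  1 → side 2  [load 7/10]
  3 → side 2  [load 10/10]
  3 → side 4 (new)  [load 3/10]
4 tape sides opened.

4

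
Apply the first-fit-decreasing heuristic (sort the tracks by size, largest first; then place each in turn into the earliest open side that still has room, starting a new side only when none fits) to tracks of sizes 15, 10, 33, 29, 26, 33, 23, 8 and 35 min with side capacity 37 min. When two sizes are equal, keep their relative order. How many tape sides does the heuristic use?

Sorted descending: 35, 33, 33, 29, 26, 23, 15, 10, 8.
  35 → side 1 (new)  [load 35/37]
  33 → side 2 (new)  [load 33/37]
  33 → side 3 (new)  [load 33/37]
  29 → side 4 (new)  [load 29/37]
  26 → side 5 (new)  [load 26/37]
  23 → side 6 (new)  [load 23/37]
  15 → side 7 (new)  [load 15/37]
  10 → side 5  [load 36/37]
  8 → side 4  [load 37/37]
7 tape sides opened.

7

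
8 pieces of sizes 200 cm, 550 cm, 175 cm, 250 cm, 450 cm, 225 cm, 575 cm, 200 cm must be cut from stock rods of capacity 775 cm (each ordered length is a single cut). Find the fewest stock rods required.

4

Total = 575 + 550 + 450 + 250 + 225 + 200 + 200 + 175 = 2625 cm.
Lower bound: ⌈2625/775⌉ = 4 stock rods.
A packing using 4 stock rods:
  stock rod 1: 575 + 200 = 775
  stock rod 2: 550 + 225 = 775
  stock rod 3: 450 + 250 = 700
  stock rod 4: 200 + 175 = 375
This matches the lower bound, so 4 is optimal.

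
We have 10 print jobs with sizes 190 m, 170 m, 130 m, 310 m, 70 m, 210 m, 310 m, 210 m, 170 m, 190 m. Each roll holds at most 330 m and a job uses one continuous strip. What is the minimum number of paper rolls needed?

Total = 310 + 310 + 210 + 210 + 190 + 190 + 170 + 170 + 130 + 70 = 1960 m.
Lower bound: ⌈1960/330⌉ = 6 paper rolls.
Also, 8 print jobs each exceed 165 m, and no two of those can share a roll, so at least 8 paper rolls are needed.
A packing using 8 paper rolls:
  roll 1: 310 = 310
  roll 2: 310 = 310
  roll 3: 210 + 70 = 280
  roll 4: 210 = 210
  roll 5: 190 + 130 = 320
  roll 6: 190 = 190
  roll 7: 170 = 170
  roll 8: 170 = 170
This matches the lower bound, so 8 is optimal.

8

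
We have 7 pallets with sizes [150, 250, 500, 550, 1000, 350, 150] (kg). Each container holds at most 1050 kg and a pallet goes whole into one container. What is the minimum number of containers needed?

3

Total = 1000 + 550 + 500 + 350 + 250 + 150 + 150 = 2950 kg.
Lower bound: ⌈2950/1050⌉ = 3 containers.
A packing using 3 containers:
  container 1: 1000 = 1000
  container 2: 550 + 500 = 1050
  container 3: 350 + 250 + 150 + 150 = 900
This matches the lower bound, so 3 is optimal.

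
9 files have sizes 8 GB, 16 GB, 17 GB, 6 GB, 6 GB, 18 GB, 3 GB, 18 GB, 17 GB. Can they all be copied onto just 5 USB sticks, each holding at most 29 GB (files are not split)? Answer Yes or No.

A valid assignment using 5 USB sticks:
  USB stick 1: 18 + 8 + 3 = 29
  USB stick 2: 18 + 6 = 24
  USB stick 3: 17 + 6 = 23
  USB stick 4: 17 = 17
  USB stick 5: 16 = 16
Every load is within 29 GB, so 5 USB sticks suffice.

Yes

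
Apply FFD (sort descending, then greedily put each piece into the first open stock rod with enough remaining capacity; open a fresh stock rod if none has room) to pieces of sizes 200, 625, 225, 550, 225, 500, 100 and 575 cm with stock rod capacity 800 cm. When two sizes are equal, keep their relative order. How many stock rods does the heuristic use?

Sorted descending: 625, 575, 550, 500, 225, 225, 200, 100.
  625 → stock rod 1 (new)  [load 625/800]
  575 → stock rod 2 (new)  [load 575/800]
  550 → stock rod 3 (new)  [load 550/800]
  500 → stock rod 4 (new)  [load 500/800]
  225 → stock rod 2  [load 800/800]
  225 → stock rod 3  [load 775/800]
  200 → stock rod 4  [load 700/800]
  100 → stock rod 1  [load 725/800]
4 stock rods opened.

4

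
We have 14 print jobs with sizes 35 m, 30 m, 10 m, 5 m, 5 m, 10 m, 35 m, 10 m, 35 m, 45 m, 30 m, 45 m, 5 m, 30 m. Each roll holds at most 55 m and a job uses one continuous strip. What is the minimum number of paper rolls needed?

8

Total = 45 + 45 + 35 + 35 + 35 + 30 + 30 + 30 + 10 + 10 + 10 + 5 + 5 + 5 = 330 m.
Lower bound: ⌈330/55⌉ = 6 paper rolls.
Also, 8 print jobs each exceed 55/2 m, and no two of those can share a roll, so at least 8 paper rolls are needed.
A packing using 8 paper rolls:
  roll 1: 45 + 10 = 55
  roll 2: 45 + 10 = 55
  roll 3: 35 + 10 + 5 + 5 = 55
  roll 4: 35 + 5 = 40
  roll 5: 35 = 35
  roll 6: 30 = 30
  roll 7: 30 = 30
  roll 8: 30 = 30
This matches the lower bound, so 8 is optimal.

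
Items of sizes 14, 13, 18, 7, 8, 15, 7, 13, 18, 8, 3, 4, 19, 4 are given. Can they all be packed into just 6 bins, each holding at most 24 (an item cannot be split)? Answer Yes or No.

No

Total = 151; ⌈151/24⌉ = 7.
At least 7 bins are required, but only 6 are allowed.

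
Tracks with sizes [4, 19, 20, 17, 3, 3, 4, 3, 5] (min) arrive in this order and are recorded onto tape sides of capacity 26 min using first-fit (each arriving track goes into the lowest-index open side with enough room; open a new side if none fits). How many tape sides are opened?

3

  4 → side 1 (new)  [load 4/26]
  19 → side 1  [load 23/26]
  20 → side 2 (new)  [load 20/26]
  17 → side 3 (new)  [load 17/26]
  3 → side 1  [load 26/26]
  3 → side 2  [load 23/26]
  4 → side 3  [load 21/26]
  3 → side 2  [load 26/26]
  5 → side 3  [load 26/26]
3 tape sides opened.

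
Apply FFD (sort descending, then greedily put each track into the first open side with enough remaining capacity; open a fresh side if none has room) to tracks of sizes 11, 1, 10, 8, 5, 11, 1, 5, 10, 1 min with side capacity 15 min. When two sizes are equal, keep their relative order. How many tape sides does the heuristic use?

5

Sorted descending: 11, 11, 10, 10, 8, 5, 5, 1, 1, 1.
  11 → side 1 (new)  [load 11/15]
  11 → side 2 (new)  [load 11/15]
  10 → side 3 (new)  [load 10/15]
  10 → side 4 (new)  [load 10/15]
  8 → side 5 (new)  [load 8/15]
  5 → side 3  [load 15/15]
  5 → side 4  [load 15/15]
  1 → side 1  [load 12/15]
  1 → side 1  [load 13/15]
  1 → side 1  [load 14/15]
5 tape sides opened.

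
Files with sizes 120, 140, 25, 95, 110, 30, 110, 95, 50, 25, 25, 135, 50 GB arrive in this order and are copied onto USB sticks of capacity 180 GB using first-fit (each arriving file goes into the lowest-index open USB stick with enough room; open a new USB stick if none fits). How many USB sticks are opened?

  120 → USB stick 1 (new)  [load 120/180]
  140 → USB stick 2 (new)  [load 140/180]
  25 → USB stick 1  [load 145/180]
  95 → USB stick 3 (new)  [load 95/180]
  110 → USB stick 4 (new)  [load 110/180]
  30 → USB stick 1  [load 175/180]
  110 → USB stick 5 (new)  [load 110/180]
  95 → USB stick 6 (new)  [load 95/180]
  50 → USB stick 3  [load 145/180]
  25 → USB stick 2  [load 165/180]
  25 → USB stick 3  [load 170/180]
  135 → USB stick 7 (new)  [load 135/180]
  50 → USB stick 4  [load 160/180]
7 USB sticks opened.

7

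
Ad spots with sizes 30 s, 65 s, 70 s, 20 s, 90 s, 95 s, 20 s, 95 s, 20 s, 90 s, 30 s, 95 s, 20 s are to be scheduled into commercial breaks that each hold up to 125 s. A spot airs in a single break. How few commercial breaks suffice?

Total = 95 + 95 + 95 + 90 + 90 + 70 + 65 + 30 + 30 + 20 + 20 + 20 + 20 = 740 s.
Lower bound: ⌈740/125⌉ = 6 commercial breaks.
Also, 7 ad spots each exceed 125/2 s, and no two of those can share a break, so at least 7 commercial breaks are needed.
A packing using 7 commercial breaks:
  break 1: 95 + 30 = 125
  break 2: 95 + 30 = 125
  break 3: 95 + 20 = 115
  break 4: 90 + 20 = 110
  break 5: 90 + 20 = 110
  break 6: 70 + 20 = 90
  break 7: 65 = 65
This matches the lower bound, so 7 is optimal.

7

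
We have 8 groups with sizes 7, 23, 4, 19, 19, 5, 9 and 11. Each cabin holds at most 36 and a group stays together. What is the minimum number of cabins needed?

3

Total = 23 + 19 + 19 + 11 + 9 + 7 + 5 + 4 = 97.
Lower bound: ⌈97/36⌉ = 3 cabins.
A packing using 3 cabins:
  cabin 1: 23 + 11 = 34
  cabin 2: 19 + 9 + 7 = 35
  cabin 3: 19 + 5 + 4 = 28
This matches the lower bound, so 3 is optimal.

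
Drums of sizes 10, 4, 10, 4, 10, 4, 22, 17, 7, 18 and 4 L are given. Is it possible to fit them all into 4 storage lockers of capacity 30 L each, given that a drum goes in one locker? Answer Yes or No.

A valid assignment using 4 storage lockers:
  locker 1: 22 + 7 = 29
  locker 2: 18 + 10 = 28
  locker 3: 17 + 10 = 27
  locker 4: 10 + 4 + 4 + 4 + 4 = 26
Every load is within 30 L, so 4 storage lockers suffice.

Yes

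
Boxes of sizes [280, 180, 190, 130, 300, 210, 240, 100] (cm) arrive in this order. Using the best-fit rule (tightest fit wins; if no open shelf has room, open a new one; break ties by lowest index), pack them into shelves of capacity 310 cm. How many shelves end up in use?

  280 → shelf 1 (new)  [load 280/310]
  180 → shelf 2 (new)  [load 180/310]
  190 → shelf 3 (new)  [load 190/310]
  130 → shelf 2  [load 310/310]
  300 → shelf 4 (new)  [load 300/310]
  210 → shelf 5 (new)  [load 210/310]
  240 → shelf 6 (new)  [load 240/310]
  100 → shelf 5  [load 310/310]
6 shelves opened.

6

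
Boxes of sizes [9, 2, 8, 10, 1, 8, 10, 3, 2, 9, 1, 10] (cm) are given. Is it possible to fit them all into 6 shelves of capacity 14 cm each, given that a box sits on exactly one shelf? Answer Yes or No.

No

Total = 73 cm; ⌈73/14⌉ = 6.
7 boxes each exceed half the capacity and cannot share a shelf, forcing at least 7 shelves.
At least 7 shelves are required, but only 6 are allowed.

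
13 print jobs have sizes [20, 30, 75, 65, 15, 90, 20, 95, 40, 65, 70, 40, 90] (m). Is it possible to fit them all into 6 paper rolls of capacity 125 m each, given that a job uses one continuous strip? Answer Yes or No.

No

Total = 715 m; ⌈715/125⌉ = 6.
7 print jobs each exceed half the capacity and cannot share a roll, forcing at least 7 paper rolls.
At least 7 paper rolls are required, but only 6 are allowed.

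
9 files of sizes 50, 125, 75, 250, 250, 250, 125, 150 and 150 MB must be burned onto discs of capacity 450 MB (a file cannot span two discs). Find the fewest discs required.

4

Total = 250 + 250 + 250 + 150 + 150 + 125 + 125 + 75 + 50 = 1425 MB.
Lower bound: ⌈1425/450⌉ = 4 discs.
A packing using 4 discs:
  disc 1: 250 + 150 + 50 = 450
  disc 2: 250 + 150 = 400
  disc 3: 250 + 125 + 75 = 450
  disc 4: 125 = 125
This matches the lower bound, so 4 is optimal.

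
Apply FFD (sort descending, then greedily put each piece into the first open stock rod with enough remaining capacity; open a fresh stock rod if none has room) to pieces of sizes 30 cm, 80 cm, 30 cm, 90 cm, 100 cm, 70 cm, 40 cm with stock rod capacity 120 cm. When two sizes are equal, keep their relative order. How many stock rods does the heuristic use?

Sorted descending: 100, 90, 80, 70, 40, 30, 30.
  100 → stock rod 1 (new)  [load 100/120]
  90 → stock rod 2 (new)  [load 90/120]
  80 → stock rod 3 (new)  [load 80/120]
  70 → stock rod 4 (new)  [load 70/120]
  40 → stock rod 3  [load 120/120]
  30 → stock rod 2  [load 120/120]
  30 → stock rod 4  [load 100/120]
4 stock rods opened.

4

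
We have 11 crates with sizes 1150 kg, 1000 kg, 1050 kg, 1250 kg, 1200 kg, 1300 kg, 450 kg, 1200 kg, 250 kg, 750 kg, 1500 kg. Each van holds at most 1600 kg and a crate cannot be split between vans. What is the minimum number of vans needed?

9

Total = 1500 + 1300 + 1250 + 1200 + 1200 + 1150 + 1050 + 1000 + 750 + 450 + 250 = 11100 kg.
Lower bound: ⌈11100/1600⌉ = 7 vans.
Also, 8 crates each exceed 800 kg, and no two of those can share a van, so at least 8 vans are needed.
A packing using 9 vans:
  van 1: 1500 = 1500
  van 2: 1300 + 250 = 1550
  van 3: 1250 = 1250
  van 4: 1200 = 1200
  van 5: 1200 = 1200
  van 6: 1150 + 450 = 1600
  van 7: 1050 = 1050
  van 8: 1000 = 1000
  van 9: 750 = 750
No arrangement into 8 vans stays within capacity, so 9 is optimal.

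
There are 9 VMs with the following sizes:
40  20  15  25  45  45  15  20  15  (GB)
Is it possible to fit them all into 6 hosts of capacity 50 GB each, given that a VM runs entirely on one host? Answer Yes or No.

Yes

A valid assignment using 6 hosts:
  host 1: 45 = 45
  host 2: 45 = 45
  host 3: 40 = 40
  host 4: 25 + 20 = 45
  host 5: 20 + 15 + 15 = 50
  host 6: 15 = 15
Every load is within 50 GB, so 6 hosts suffice.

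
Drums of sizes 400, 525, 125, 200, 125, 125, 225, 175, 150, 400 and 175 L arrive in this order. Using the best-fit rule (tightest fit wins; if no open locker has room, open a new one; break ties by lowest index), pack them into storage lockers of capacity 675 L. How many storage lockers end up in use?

  400 → locker 1 (new)  [load 400/675]
  525 → locker 2 (new)  [load 525/675]
  125 → locker 2  [load 650/675]
  200 → locker 1  [load 600/675]
  125 → locker 3 (new)  [load 125/675]
  125 → locker 3  [load 250/675]
  225 → locker 3  [load 475/675]
  175 → locker 3  [load 650/675]
  150 → locker 4 (new)  [load 150/675]
  400 → locker 4  [load 550/675]
  175 → locker 5 (new)  [load 175/675]
5 storage lockers opened.

5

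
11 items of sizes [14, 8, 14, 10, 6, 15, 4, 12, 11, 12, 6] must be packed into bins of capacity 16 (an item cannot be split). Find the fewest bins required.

8

Total = 15 + 14 + 14 + 12 + 12 + 11 + 10 + 8 + 6 + 6 + 4 = 112.
Lower bound: ⌈112/16⌉ = 7 bins.
A packing using 8 bins:
  bin 1: 15 = 15
  bin 2: 14 = 14
  bin 3: 14 = 14
  bin 4: 12 + 4 = 16
  bin 5: 12 = 12
  bin 6: 11 = 11
  bin 7: 10 + 6 = 16
  bin 8: 8 + 6 = 14
No arrangement into 7 bins stays within capacity, so 8 is optimal.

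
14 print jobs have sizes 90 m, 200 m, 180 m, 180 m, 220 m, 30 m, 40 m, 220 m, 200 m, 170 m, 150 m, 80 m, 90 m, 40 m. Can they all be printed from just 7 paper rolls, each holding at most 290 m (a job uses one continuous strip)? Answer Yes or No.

No

Total = 1890 m; ⌈1890/290⌉ = 7.
8 print jobs each exceed half the capacity and cannot share a roll, forcing at least 8 paper rolls.
At least 8 paper rolls are required, but only 7 are allowed.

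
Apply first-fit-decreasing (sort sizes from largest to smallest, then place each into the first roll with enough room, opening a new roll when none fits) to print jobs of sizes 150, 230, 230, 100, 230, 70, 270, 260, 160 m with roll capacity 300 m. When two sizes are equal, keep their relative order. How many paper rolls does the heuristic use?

7

Sorted descending: 270, 260, 230, 230, 230, 160, 150, 100, 70.
  270 → roll 1 (new)  [load 270/300]
  260 → roll 2 (new)  [load 260/300]
  230 → roll 3 (new)  [load 230/300]
  230 → roll 4 (new)  [load 230/300]
  230 → roll 5 (new)  [load 230/300]
  160 → roll 6 (new)  [load 160/300]
  150 → roll 7 (new)  [load 150/300]
  100 → roll 6  [load 260/300]
  70 → roll 3  [load 300/300]
7 paper rolls opened.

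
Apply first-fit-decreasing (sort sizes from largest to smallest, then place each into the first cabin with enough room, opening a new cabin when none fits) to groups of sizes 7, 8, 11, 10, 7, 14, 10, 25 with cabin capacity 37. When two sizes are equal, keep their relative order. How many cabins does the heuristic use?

Sorted descending: 25, 14, 11, 10, 10, 8, 7, 7.
  25 → cabin 1 (new)  [load 25/37]
  14 → cabin 2 (new)  [load 14/37]
  11 → cabin 1  [load 36/37]
  10 → cabin 2  [load 24/37]
  10 → cabin 2  [load 34/37]
  8 → cabin 3 (new)  [load 8/37]
  7 → cabin 3  [load 15/37]
  7 → cabin 3  [load 22/37]
3 cabins opened.

3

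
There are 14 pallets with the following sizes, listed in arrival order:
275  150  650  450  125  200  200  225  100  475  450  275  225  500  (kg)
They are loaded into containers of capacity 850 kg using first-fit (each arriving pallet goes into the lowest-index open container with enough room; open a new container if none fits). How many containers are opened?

6

  275 → container 1 (new)  [load 275/850]
  150 → container 1  [load 425/850]
  650 → container 2 (new)  [load 650/850]
  450 → container 3 (new)  [load 450/850]
  125 → container 1  [load 550/850]
  200 → container 1  [load 750/850]
  200 → container 2  [load 850/850]
  225 → container 3  [load 675/850]
  100 → container 1  [load 850/850]
  475 → container 4 (new)  [load 475/850]
  450 → container 5 (new)  [load 450/850]
  275 → container 4  [load 750/850]
  225 → container 5  [load 675/850]
  500 → container 6 (new)  [load 500/850]
6 containers opened.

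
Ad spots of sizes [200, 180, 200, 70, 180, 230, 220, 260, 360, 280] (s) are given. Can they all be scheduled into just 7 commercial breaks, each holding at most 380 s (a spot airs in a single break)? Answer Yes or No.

Yes

A valid assignment using 7 commercial breaks:
  break 1: 360 = 360
  break 2: 280 + 70 = 350
  break 3: 260 = 260
  break 4: 230 = 230
  break 5: 220 = 220
  break 6: 200 + 180 = 380
  break 7: 200 + 180 = 380
Every load is within 380 s, so 7 commercial breaks suffice.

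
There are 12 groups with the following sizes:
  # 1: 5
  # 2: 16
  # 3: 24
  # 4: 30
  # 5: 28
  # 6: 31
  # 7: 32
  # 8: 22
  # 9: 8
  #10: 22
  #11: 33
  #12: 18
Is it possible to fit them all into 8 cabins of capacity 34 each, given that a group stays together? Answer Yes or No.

Total = 269; ⌈269/34⌉ = 8.
9 groups each exceed half the capacity and cannot share a cabin, forcing at least 9 cabins.
At least 9 cabins are required, but only 8 are allowed.

No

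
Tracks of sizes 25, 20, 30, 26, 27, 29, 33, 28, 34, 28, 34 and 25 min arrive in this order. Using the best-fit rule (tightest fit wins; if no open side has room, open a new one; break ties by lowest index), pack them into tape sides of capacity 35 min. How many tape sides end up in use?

  25 → side 1 (new)  [load 25/35]
  20 → side 2 (new)  [load 20/35]
  30 → side 3 (new)  [load 30/35]
  26 → side 4 (new)  [load 26/35]
  27 → side 5 (new)  [load 27/35]
  29 → side 6 (new)  [load 29/35]
  33 → side 7 (new)  [load 33/35]
  28 → side 8 (new)  [load 28/35]
  34 → side 9 (new)  [load 34/35]
  28 → side 10 (new)  [load 28/35]
  34 → side 11 (new)  [load 34/35]
  25 → side 12 (new)  [load 25/35]
12 tape sides opened.

12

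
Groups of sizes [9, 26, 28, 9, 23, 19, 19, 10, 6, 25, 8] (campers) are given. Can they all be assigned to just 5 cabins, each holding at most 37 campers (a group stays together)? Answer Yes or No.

Total = 182 campers; ⌈182/37⌉ = 5.
6 groups each exceed half the capacity and cannot share a cabin, forcing at least 6 cabins.
At least 6 cabins are required, but only 5 are allowed.

No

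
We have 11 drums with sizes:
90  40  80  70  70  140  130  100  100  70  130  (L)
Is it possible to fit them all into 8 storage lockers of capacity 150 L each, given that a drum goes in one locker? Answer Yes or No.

Yes

A valid assignment using 8 storage lockers:
  locker 1: 140 = 140
  locker 2: 130 = 130
  locker 3: 130 = 130
  locker 4: 100 + 40 = 140
  locker 5: 100 = 100
  locker 6: 90 = 90
  locker 7: 80 + 70 = 150
  locker 8: 70 + 70 = 140
Every load is within 150 L, so 8 storage lockers suffice.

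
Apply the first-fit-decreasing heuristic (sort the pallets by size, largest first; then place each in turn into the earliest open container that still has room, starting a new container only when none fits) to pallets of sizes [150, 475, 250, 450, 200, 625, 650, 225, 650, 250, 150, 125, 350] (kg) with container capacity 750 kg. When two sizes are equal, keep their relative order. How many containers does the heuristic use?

Sorted descending: 650, 650, 625, 475, 450, 350, 250, 250, 225, 200, 150, 150, 125.
  650 → container 1 (new)  [load 650/750]
  650 → container 2 (new)  [load 650/750]
  625 → container 3 (new)  [load 625/750]
  475 → container 4 (new)  [load 475/750]
  450 → container 5 (new)  [load 450/750]
  350 → container 6 (new)  [load 350/750]
  250 → container 4  [load 725/750]
  250 → container 5  [load 700/750]
  225 → container 6  [load 575/750]
  200 → container 7 (new)  [load 200/750]
  150 → container 6  [load 725/750]
  150 → container 7  [load 350/750]
  125 → container 3  [load 750/750]
7 containers opened.

7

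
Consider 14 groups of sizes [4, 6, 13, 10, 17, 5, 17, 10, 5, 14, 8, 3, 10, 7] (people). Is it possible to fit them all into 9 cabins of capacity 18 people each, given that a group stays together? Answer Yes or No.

A valid assignment using 8 cabins:
  cabin 1: 17 = 17
  cabin 2: 17 = 17
  cabin 3: 14 + 4 = 18
  cabin 4: 13 + 5 = 18
  cabin 5: 10 + 8 = 18
  cabin 6: 10 + 7 = 17
  cabin 7: 10 + 6 = 16
  cabin 8: 5 + 3 = 8
That uses only 8 ≤ 9, so 9 cabins are enough.

Yes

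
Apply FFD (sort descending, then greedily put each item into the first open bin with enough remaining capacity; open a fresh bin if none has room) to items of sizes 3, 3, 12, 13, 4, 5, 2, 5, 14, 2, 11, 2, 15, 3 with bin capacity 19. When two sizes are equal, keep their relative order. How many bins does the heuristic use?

Sorted descending: 15, 14, 13, 12, 11, 5, 5, 4, 3, 3, 3, 2, 2, 2.
  15 → bin 1 (new)  [load 15/19]
  14 → bin 2 (new)  [load 14/19]
  13 → bin 3 (new)  [load 13/19]
  12 → bin 4 (new)  [load 12/19]
  11 → bin 5 (new)  [load 11/19]
  5 → bin 2  [load 19/19]
  5 → bin 3  [load 18/19]
  4 → bin 1  [load 19/19]
  3 → bin 4  [load 15/19]
  3 → bin 4  [load 18/19]
  3 → bin 5  [load 14/19]
  2 → bin 5  [load 16/19]
  2 → bin 5  [load 18/19]
  2 → bin 6 (new)  [load 2/19]
6 bins opened.

6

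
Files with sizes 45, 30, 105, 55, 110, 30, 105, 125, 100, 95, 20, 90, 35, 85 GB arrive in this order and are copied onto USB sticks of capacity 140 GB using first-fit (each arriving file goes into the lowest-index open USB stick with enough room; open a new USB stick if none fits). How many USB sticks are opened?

  45 → USB stick 1 (new)  [load 45/140]
  30 → USB stick 1  [load 75/140]
  105 → USB stick 2 (new)  [load 105/140]
  55 → USB stick 1  [load 130/140]
  110 → USB stick 3 (new)  [load 110/140]
  30 → USB stick 2  [load 135/140]
  105 → USB stick 4 (new)  [load 105/140]
  125 → USB stick 5 (new)  [load 125/140]
  100 → USB stick 6 (new)  [load 100/140]
  95 → USB stick 7 (new)  [load 95/140]
  20 → USB stick 3  [load 130/140]
  90 → USB stick 8 (new)  [load 90/140]
  35 → USB stick 4  [load 140/140]
  85 → USB stick 9 (new)  [load 85/140]
9 USB sticks opened.

9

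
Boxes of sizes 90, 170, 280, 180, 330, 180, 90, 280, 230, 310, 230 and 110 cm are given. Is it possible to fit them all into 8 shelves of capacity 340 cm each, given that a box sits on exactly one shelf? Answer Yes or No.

Total = 2480 cm; ⌈2480/340⌉ = 8.
The bound of 8 does not rule out 8, but exhaustive search shows no assignment into 8 shelves of capacity 340 cm exists — the minimum is 9.

No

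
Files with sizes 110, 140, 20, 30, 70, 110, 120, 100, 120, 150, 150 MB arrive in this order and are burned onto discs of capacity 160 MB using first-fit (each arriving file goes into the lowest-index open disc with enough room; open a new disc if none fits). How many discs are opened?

  110 → disc 1 (new)  [load 110/160]
  140 → disc 2 (new)  [load 140/160]
  20 → disc 1  [load 130/160]
  30 → disc 1  [load 160/160]
  70 → disc 3 (new)  [load 70/160]
  110 → disc 4 (new)  [load 110/160]
  120 → disc 5 (new)  [load 120/160]
  100 → disc 6 (new)  [load 100/160]
  120 → disc 7 (new)  [load 120/160]
  150 → disc 8 (new)  [load 150/160]
  150 → disc 9 (new)  [load 150/160]
9 discs opened.

9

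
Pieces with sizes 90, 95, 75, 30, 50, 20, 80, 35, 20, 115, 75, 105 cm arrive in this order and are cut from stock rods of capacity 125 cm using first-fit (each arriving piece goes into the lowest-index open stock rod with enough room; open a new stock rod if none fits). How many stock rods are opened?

7

  90 → stock rod 1 (new)  [load 90/125]
  95 → stock rod 2 (new)  [load 95/125]
  75 → stock rod 3 (new)  [load 75/125]
  30 → stock rod 1  [load 120/125]
  50 → stock rod 3  [load 125/125]
  20 → stock rod 2  [load 115/125]
  80 → stock rod 4 (new)  [load 80/125]
  35 → stock rod 4  [load 115/125]
  20 → stock rod 5 (new)  [load 20/125]
  115 → stock rod 6 (new)  [load 115/125]
  75 → stock rod 5  [load 95/125]
  105 → stock rod 7 (new)  [load 105/125]
7 stock rods opened.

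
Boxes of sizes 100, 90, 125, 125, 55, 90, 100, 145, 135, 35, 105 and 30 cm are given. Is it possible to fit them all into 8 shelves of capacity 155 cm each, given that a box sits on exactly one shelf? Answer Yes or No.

Total = 1135 cm; ⌈1135/155⌉ = 8.
9 boxes each exceed half the capacity and cannot share a shelf, forcing at least 9 shelves.
At least 9 shelves are required, but only 8 are allowed.

No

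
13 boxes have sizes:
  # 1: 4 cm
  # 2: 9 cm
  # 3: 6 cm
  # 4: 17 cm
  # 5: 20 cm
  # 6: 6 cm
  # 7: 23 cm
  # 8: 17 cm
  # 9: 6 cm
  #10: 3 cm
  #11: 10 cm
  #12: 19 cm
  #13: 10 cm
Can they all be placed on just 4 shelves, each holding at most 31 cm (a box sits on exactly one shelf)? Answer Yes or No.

No

Total = 150 cm; ⌈150/31⌉ = 5.
At least 5 shelves are required, but only 4 are allowed.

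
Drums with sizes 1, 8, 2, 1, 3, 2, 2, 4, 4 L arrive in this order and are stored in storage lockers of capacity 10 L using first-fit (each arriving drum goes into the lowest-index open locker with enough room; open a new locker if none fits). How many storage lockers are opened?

  1 → locker 1 (new)  [load 1/10]
  8 → locker 1  [load 9/10]
  2 → locker 2 (new)  [load 2/10]
  1 → locker 1  [load 10/10]
  3 → locker 2  [load 5/10]
  2 → locker 2  [load 7/10]
  2 → locker 2  [load 9/10]
  4 → locker 3 (new)  [load 4/10]
  4 → locker 3  [load 8/10]
3 storage lockers opened.

3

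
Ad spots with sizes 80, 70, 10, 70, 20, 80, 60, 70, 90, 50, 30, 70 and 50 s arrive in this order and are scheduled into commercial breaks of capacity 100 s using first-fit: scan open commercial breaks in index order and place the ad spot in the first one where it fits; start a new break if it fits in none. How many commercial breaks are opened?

  80 → break 1 (new)  [load 80/100]
  70 → break 2 (new)  [load 70/100]
  10 → break 1  [load 90/100]
  70 → break 3 (new)  [load 70/100]
  20 → break 2  [load 90/100]
  80 → break 4 (new)  [load 80/100]
  60 → break 5 (new)  [load 60/100]
  70 → break 6 (new)  [load 70/100]
  90 → break 7 (new)  [load 90/100]
  50 → break 8 (new)  [load 50/100]
  30 → break 3  [load 100/100]
  70 → break 9 (new)  [load 70/100]
  50 → break 8  [load 100/100]
9 commercial breaks opened.

9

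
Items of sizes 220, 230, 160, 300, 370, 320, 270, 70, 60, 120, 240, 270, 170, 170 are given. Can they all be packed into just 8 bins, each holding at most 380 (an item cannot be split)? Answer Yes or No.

No

Total = 2970; ⌈2970/380⌉ = 8.
The bound of 8 does not rule out 8, but exhaustive search shows no assignment into 8 bins of capacity 380 exists — the minimum is 9.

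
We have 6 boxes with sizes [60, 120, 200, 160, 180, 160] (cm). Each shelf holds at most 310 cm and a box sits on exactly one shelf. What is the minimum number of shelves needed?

Total = 200 + 180 + 160 + 160 + 120 + 60 = 880 cm.
Lower bound: ⌈880/310⌉ = 3 shelves.
Also, 4 boxes each exceed 155 cm, and no two of those can share a shelf, so at least 4 shelves are needed.
A packing using 4 shelves:
  shelf 1: 200 + 60 = 260
  shelf 2: 180 + 120 = 300
  shelf 3: 160 = 160
  shelf 4: 160 = 160
This matches the lower bound, so 4 is optimal.

4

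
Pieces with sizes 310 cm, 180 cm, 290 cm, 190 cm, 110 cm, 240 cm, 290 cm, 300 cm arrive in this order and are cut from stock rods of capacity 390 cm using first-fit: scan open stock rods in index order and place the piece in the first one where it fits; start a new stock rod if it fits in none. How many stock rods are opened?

6

  310 → stock rod 1 (new)  [load 310/390]
  180 → stock rod 2 (new)  [load 180/390]
  290 → stock rod 3 (new)  [load 290/390]
  190 → stock rod 2  [load 370/390]
  110 → stock rod 4 (new)  [load 110/390]
  240 → stock rod 4  [load 350/390]
  290 → stock rod 5 (new)  [load 290/390]
  300 → stock rod 6 (new)  [load 300/390]
6 stock rods opened.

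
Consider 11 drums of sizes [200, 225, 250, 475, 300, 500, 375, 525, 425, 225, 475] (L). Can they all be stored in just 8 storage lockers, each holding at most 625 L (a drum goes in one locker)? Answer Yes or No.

A valid assignment using 8 storage lockers:
  locker 1: 525 = 525
  locker 2: 500 = 500
  locker 3: 475 = 475
  locker 4: 475 = 475
  locker 5: 425 + 200 = 625
  locker 6: 375 + 250 = 625
  locker 7: 300 + 225 = 525
  locker 8: 225 = 225
Every load is within 625 L, so 8 storage lockers suffice.

Yes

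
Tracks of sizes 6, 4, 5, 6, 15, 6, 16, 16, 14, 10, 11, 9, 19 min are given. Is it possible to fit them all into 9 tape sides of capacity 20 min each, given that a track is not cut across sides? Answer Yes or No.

Yes

A valid assignment using 8 tape sides:
  side 1: 19 = 19
  side 2: 16 + 4 = 20
  side 3: 16 = 16
  side 4: 15 + 5 = 20
  side 5: 14 + 6 = 20
  side 6: 11 + 9 = 20
  side 7: 10 + 6 = 16
  side 8: 6 = 6
That uses only 8 ≤ 9, so 9 tape sides are enough.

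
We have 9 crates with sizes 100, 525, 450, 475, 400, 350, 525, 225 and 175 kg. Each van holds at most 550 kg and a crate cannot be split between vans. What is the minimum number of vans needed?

Total = 525 + 525 + 475 + 450 + 400 + 350 + 225 + 175 + 100 = 3225 kg.
Lower bound: ⌈3225/550⌉ = 6 vans.
A packing using 7 vans:
  van 1: 525 = 525
  van 2: 525 = 525
  van 3: 475 = 475
  van 4: 450 + 100 = 550
  van 5: 400 = 400
  van 6: 350 + 175 = 525
  van 7: 225 = 225
No arrangement into 6 vans stays within capacity, so 7 is optimal.

7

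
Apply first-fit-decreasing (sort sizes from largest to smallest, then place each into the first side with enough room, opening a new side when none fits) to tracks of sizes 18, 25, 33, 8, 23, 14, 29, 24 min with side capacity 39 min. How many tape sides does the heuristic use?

6

Sorted descending: 33, 29, 25, 24, 23, 18, 14, 8.
  33 → side 1 (new)  [load 33/39]
  29 → side 2 (new)  [load 29/39]
  25 → side 3 (new)  [load 25/39]
  24 → side 4 (new)  [load 24/39]
  23 → side 5 (new)  [load 23/39]
  18 → side 6 (new)  [load 18/39]
  14 → side 3  [load 39/39]
  8 → side 2  [load 37/39]
6 tape sides opened.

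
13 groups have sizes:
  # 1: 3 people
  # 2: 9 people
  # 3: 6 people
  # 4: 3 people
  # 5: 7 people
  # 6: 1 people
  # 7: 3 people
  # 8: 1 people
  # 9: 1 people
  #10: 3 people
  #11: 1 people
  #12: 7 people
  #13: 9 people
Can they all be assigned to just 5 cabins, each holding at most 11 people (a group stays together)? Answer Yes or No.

Total = 54 people; ⌈54/11⌉ = 5.
The bound of 5 does not rule out 5, but exhaustive search shows no assignment into 5 cabins of capacity 11 people exists — the minimum is 6.

No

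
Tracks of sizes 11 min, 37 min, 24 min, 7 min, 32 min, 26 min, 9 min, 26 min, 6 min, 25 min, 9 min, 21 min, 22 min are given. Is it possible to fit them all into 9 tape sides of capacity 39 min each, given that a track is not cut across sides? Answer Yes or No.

A valid assignment using 8 tape sides:
  side 1: 37 = 37
  side 2: 32 + 7 = 39
  side 3: 26 + 11 = 37
  side 4: 26 + 9 = 35
  side 5: 25 + 9 = 34
  side 6: 24 + 6 = 30
  side 7: 22 = 22
  side 8: 21 = 21
That uses only 8 ≤ 9, so 9 tape sides are enough.

Yes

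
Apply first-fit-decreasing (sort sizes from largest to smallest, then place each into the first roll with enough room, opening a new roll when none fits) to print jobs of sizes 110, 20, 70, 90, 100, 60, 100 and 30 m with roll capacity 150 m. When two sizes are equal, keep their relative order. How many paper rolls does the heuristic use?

Sorted descending: 110, 100, 100, 90, 70, 60, 30, 20.
  110 → roll 1 (new)  [load 110/150]
  100 → roll 2 (new)  [load 100/150]
  100 → roll 3 (new)  [load 100/150]
  90 → roll 4 (new)  [load 90/150]
  70 → roll 5 (new)  [load 70/150]
  60 → roll 4  [load 150/150]
  30 → roll 1  [load 140/150]
  20 → roll 2  [load 120/150]
5 paper rolls opened.

5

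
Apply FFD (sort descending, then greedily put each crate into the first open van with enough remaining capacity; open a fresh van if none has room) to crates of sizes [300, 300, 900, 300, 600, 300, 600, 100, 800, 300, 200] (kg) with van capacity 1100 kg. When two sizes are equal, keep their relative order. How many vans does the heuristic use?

Sorted descending: 900, 800, 600, 600, 300, 300, 300, 300, 300, 200, 100.
  900 → van 1 (new)  [load 900/1100]
  800 → van 2 (new)  [load 800/1100]
  600 → van 3 (new)  [load 600/1100]
  600 → van 4 (new)  [load 600/1100]
  300 → van 2  [load 1100/1100]
  300 → van 3  [load 900/1100]
  300 → van 4  [load 900/1100]
  300 → van 5 (new)  [load 300/1100]
  300 → van 5  [load 600/1100]
  200 → van 1  [load 1100/1100]
  100 → van 3  [load 1000/1100]
5 vans opened.

5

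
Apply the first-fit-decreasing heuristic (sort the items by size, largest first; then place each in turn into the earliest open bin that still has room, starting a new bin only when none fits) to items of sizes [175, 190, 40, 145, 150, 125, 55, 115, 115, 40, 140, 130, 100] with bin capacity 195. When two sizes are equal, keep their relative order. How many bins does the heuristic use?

10

Sorted descending: 190, 175, 150, 145, 140, 130, 125, 115, 115, 100, 55, 40, 40.
  190 → bin 1 (new)  [load 190/195]
  175 → bin 2 (new)  [load 175/195]
  150 → bin 3 (new)  [load 150/195]
  145 → bin 4 (new)  [load 145/195]
  140 → bin 5 (new)  [load 140/195]
  130 → bin 6 (new)  [load 130/195]
  125 → bin 7 (new)  [load 125/195]
  115 → bin 8 (new)  [load 115/195]
  115 → bin 9 (new)  [load 115/195]
  100 → bin 10 (new)  [load 100/195]
  55 → bin 5  [load 195/195]
  40 → bin 3  [load 190/195]
  40 → bin 4  [load 185/195]
10 bins opened.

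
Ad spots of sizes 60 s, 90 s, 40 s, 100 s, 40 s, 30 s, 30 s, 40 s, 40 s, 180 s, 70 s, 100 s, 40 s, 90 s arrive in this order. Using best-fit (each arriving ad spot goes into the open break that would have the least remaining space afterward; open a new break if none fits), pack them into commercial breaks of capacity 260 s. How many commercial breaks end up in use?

  60 → break 1 (new)  [load 60/260]
  90 → break 1  [load 150/260]
  40 → break 1  [load 190/260]
  100 → break 2 (new)  [load 100/260]
  40 → break 1  [load 230/260]
  30 → break 1  [load 260/260]
  30 → break 2  [load 130/260]
  40 → break 2  [load 170/260]
  40 → break 2  [load 210/260]
  180 → break 3 (new)  [load 180/260]
  70 → break 3  [load 250/260]
  100 → break 4 (new)  [load 100/260]
  40 → break 2  [load 250/260]
  90 → break 4  [load 190/260]
4 commercial breaks opened.

4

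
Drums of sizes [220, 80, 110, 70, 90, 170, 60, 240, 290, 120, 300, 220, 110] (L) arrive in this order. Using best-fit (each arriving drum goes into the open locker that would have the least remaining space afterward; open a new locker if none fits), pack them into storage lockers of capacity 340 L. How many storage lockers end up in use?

7

  220 → locker 1 (new)  [load 220/340]
  80 → locker 1  [load 300/340]
  110 → locker 2 (new)  [load 110/340]
  70 → locker 2  [load 180/340]
  90 → locker 2  [load 270/340]
  170 → locker 3 (new)  [load 170/340]
  60 → locker 2  [load 330/340]
  240 → locker 4 (new)  [load 240/340]
  290 → locker 5 (new)  [load 290/340]
  120 → locker 3  [load 290/340]
  300 → locker 6 (new)  [load 300/340]
  220 → locker 7 (new)  [load 220/340]
  110 → locker 7  [load 330/340]
7 storage lockers opened.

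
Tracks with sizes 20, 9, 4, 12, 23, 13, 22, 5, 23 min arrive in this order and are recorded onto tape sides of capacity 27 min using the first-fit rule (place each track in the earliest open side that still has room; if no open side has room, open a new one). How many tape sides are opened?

  20 → side 1 (new)  [load 20/27]
  9 → side 2 (new)  [load 9/27]
  4 → side 1  [load 24/27]
  12 → side 2  [load 21/27]
  23 → side 3 (new)  [load 23/27]
  13 → side 4 (new)  [load 13/27]
  22 → side 5 (new)  [load 22/27]
  5 → side 2  [load 26/27]
  23 → side 6 (new)  [load 23/27]
6 tape sides opened.

6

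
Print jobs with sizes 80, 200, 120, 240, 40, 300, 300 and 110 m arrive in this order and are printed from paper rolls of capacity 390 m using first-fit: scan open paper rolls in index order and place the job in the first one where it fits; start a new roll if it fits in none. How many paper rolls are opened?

  80 → roll 1 (new)  [load 80/390]
  200 → roll 1  [load 280/390]
  120 → roll 2 (new)  [load 120/390]
  240 → roll 2  [load 360/390]
  40 → roll 1  [load 320/390]
  300 → roll 3 (new)  [load 300/390]
  300 → roll 4 (new)  [load 300/390]
  110 → roll 5 (new)  [load 110/390]
5 paper rolls opened.

5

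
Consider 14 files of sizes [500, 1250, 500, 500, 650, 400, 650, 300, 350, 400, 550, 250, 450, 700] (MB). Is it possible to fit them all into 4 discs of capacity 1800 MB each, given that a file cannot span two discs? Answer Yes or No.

Total = 7450 MB; ⌈7450/1800⌉ = 5.
At least 5 discs are required, but only 4 are allowed.

No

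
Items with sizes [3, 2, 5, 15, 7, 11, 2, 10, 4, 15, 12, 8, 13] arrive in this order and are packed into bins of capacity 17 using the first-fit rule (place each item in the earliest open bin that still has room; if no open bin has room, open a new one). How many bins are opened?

  3 → bin 1 (new)  [load 3/17]
  2 → bin 1  [load 5/17]
  5 → bin 1  [load 10/17]
  15 → bin 2 (new)  [load 15/17]
  7 → bin 1  [load 17/17]
  11 → bin 3 (new)  [load 11/17]
  2 → bin 2  [load 17/17]
  10 → bin 4 (new)  [load 10/17]
  4 → bin 3  [load 15/17]
  15 → bin 5 (new)  [load 15/17]
  12 → bin 6 (new)  [load 12/17]
  8 → bin 7 (new)  [load 8/17]
  13 → bin 8 (new)  [load 13/17]
8 bins opened.

8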